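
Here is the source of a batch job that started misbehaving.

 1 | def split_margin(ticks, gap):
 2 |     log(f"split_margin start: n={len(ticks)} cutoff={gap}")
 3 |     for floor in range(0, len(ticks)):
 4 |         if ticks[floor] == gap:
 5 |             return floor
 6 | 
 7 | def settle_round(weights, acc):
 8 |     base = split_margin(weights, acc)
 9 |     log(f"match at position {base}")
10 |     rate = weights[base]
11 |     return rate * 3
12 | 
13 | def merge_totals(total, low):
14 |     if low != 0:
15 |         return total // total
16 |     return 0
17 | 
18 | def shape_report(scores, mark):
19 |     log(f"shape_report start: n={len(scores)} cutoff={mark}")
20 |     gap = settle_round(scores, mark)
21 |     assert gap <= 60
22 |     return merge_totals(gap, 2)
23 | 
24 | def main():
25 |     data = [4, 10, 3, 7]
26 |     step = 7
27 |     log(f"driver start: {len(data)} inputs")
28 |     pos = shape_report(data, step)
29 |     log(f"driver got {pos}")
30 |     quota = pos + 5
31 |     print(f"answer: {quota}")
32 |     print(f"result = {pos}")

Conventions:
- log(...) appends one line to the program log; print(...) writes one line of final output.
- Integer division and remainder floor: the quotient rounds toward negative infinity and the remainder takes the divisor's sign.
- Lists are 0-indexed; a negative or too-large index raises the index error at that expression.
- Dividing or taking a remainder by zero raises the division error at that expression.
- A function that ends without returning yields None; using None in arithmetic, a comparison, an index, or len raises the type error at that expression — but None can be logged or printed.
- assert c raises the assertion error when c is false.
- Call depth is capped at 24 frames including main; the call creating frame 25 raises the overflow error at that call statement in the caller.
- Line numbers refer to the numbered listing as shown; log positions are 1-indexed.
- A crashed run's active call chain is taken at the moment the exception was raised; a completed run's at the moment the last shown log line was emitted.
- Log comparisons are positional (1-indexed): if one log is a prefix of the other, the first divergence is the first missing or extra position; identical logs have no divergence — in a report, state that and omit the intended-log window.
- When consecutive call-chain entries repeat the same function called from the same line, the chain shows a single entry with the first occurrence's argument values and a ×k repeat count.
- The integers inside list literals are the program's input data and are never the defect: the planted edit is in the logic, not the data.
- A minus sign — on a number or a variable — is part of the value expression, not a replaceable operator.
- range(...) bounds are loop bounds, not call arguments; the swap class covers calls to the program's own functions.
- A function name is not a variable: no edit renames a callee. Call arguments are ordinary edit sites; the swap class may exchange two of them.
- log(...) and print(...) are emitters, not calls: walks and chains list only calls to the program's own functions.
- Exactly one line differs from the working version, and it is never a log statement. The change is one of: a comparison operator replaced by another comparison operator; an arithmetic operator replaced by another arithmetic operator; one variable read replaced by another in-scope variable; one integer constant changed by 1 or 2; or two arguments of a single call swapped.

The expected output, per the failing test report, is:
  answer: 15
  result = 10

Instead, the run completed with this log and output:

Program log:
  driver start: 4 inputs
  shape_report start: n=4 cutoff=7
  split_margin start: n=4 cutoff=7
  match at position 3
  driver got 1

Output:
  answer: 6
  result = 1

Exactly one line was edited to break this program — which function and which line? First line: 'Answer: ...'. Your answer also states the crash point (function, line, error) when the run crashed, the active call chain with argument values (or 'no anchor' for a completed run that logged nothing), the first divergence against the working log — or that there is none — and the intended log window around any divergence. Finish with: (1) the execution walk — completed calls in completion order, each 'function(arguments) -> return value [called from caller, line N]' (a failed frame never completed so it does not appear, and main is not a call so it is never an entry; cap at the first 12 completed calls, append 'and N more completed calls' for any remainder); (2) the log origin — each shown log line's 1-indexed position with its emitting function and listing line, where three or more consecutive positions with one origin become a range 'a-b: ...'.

Answer: the defect is in merge_totals at line 15.
Core observation: The log first diverges at position 5: the faulty run prints 'driver got 1' where the working version prints 'driver got 10'.
Call chain: main.
First divergence: at position 5 the run shows 'driver got 1' where the working version logs 'driver got 10'.
Intended log window:
  3: split_margin start: n=4 cutoff=7
  4: match at position 3
  5: driver got 10
Execution walk:
  split_margin([4, 10, 3, 7], 7) -> 3  [called from settle_round, line 8]
  settle_round([4, 10, 3, 7], 7) -> 21  [called from shape_report, line 20]
  merge_totals(21, 2) -> 1  [called from shape_report, line 22]
  shape_report([4, 10, 3, 7], 7) -> 1  [called from main, line 28]
Log origins:
  1: from main, line 27
  2: from shape_report, line 19
  3: from split_margin, line 2
  4: from settle_round, line 9
  5: from main, line 29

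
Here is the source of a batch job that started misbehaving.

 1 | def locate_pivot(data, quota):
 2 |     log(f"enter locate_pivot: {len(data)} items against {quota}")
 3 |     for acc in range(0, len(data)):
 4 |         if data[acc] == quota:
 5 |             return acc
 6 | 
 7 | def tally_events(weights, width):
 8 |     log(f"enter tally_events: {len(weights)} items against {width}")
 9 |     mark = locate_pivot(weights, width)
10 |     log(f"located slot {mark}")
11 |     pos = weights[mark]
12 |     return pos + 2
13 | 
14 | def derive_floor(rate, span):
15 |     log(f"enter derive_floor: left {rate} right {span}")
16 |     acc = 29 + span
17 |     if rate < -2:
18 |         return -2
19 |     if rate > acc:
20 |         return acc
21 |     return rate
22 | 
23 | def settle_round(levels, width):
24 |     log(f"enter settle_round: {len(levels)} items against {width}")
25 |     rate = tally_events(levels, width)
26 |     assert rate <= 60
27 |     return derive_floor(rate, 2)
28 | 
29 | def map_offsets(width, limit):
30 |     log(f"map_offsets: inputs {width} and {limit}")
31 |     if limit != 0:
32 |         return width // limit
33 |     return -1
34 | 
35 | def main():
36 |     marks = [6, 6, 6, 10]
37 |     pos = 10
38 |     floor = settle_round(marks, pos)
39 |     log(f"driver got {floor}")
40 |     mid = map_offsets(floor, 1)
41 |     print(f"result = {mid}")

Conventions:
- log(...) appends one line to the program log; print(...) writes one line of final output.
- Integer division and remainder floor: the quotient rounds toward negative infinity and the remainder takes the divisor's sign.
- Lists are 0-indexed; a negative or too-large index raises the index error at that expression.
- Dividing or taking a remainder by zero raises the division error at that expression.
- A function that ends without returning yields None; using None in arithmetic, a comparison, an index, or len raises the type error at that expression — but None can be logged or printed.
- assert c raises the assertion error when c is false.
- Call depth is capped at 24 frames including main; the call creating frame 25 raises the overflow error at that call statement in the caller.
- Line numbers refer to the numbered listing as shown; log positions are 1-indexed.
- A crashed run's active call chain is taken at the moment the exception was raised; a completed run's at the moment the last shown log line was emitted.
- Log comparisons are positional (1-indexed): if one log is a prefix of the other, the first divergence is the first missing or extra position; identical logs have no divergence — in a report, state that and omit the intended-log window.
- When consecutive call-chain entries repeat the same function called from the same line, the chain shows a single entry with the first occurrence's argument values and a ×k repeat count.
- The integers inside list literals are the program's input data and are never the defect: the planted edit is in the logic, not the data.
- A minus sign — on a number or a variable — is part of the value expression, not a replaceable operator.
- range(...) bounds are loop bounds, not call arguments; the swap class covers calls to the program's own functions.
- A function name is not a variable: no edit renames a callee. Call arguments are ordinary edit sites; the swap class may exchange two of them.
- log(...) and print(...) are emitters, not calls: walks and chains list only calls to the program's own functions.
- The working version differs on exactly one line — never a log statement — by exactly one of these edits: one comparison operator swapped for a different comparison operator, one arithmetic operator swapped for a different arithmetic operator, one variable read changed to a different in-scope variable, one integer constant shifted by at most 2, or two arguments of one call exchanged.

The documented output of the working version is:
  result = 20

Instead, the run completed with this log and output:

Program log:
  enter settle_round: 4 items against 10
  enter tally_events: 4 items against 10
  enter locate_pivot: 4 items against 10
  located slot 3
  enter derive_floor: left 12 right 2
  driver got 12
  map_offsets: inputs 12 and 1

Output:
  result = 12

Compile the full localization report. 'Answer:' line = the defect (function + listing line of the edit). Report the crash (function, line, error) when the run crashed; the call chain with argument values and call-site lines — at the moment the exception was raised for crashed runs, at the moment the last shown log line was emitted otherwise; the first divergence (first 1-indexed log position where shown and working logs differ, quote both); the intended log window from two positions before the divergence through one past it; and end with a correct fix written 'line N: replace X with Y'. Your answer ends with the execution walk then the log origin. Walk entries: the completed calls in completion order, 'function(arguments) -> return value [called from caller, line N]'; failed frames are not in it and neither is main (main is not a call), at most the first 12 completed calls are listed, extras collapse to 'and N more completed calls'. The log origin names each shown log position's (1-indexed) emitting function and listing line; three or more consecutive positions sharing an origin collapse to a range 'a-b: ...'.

Answer: the defect is in tally_events at line 12.
Core observation: At log position 5 the runs split — shown 'enter derive_floor: left 12 right 2', but the working version logs 'enter derive_floor: left 20 right 2'.
Call chain: main -> map_offsets(12, 1) (called at line 40).
First divergence: position 5 — the shown line 'enter derive_floor: left 12 right 2' should read 'enter derive_floor: left 20 right 2'.
Intended log window:
  3: enter locate_pivot: 4 items against 10
  4: located slot 3
  5: enter derive_floor: left 20 right 2
  6: driver got 20
Execution walk:
  locate_pivot([6, 6, 6, 10], 10) -> 3  [called from tally_events, line 9]
  tally_events([6, 6, 6, 10], 10) -> 12  [called from settle_round, line 25]
  derive_floor(12, 2) -> 12  [called from settle_round, line 27]
  settle_round([6, 6, 6, 10], 10) -> 12  [called from main, line 38]
  map_offsets(12, 1) -> 12  [called from main, line 40]
Log origins:
  1: from settle_round, line 24
  2: from tally_events, line 8
  3: from locate_pivot, line 2
  4: from tally_events, line 10
  5: from derive_floor, line 15
  6: from main, line 39
  7: from map_offsets, line 30
A correct fix: line 12: replace `+` with `*`.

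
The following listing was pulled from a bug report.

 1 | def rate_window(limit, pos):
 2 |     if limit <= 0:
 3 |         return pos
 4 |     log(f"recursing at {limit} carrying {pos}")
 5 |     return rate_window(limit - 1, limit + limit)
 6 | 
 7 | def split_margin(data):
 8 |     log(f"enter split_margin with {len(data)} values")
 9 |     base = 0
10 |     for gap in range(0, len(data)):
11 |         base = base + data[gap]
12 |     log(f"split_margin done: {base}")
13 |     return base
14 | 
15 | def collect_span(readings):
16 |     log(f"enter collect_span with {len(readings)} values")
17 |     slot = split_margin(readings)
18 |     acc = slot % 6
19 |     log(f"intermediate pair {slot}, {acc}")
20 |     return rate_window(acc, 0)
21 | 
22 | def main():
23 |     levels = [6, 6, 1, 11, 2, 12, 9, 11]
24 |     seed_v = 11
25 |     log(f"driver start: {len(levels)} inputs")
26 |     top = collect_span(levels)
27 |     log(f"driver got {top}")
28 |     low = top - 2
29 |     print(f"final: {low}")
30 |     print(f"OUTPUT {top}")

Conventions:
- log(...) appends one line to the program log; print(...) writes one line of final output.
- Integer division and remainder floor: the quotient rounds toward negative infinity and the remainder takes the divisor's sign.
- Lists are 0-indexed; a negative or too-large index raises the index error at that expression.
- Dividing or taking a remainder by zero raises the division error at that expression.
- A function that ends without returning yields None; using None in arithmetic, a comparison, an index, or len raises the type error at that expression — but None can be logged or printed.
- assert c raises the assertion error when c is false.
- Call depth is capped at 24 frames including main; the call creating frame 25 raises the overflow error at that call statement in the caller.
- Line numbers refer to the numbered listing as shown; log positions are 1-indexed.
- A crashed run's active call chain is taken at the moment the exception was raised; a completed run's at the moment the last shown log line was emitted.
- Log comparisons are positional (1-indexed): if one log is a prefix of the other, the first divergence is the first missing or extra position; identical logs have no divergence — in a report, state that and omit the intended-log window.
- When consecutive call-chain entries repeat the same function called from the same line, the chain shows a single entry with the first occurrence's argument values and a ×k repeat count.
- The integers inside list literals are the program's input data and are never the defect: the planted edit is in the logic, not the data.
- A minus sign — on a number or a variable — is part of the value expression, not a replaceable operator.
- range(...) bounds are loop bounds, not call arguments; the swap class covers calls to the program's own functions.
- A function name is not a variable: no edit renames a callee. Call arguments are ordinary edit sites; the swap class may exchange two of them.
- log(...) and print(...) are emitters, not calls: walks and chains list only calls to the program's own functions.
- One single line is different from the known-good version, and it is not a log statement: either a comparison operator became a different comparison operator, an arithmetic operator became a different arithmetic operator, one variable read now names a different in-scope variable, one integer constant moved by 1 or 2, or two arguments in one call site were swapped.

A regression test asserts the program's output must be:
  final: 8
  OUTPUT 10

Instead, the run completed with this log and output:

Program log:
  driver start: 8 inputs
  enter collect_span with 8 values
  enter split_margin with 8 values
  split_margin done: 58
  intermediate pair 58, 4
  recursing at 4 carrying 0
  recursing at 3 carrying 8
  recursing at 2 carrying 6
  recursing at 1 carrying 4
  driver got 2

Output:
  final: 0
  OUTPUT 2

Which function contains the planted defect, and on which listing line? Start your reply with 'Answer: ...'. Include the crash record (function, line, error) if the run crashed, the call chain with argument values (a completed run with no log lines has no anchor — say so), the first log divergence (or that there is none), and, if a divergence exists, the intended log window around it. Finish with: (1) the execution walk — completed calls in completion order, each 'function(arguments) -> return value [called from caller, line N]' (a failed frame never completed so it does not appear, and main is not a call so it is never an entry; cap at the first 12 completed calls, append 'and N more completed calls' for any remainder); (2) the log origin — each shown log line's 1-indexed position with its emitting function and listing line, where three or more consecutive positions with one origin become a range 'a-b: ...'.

Answer: the defect is in rate_window at line 5.
Key observation: Log line 7 is where behavior first shows: 'recursing at 3 carrying 8' appears instead of 'recursing at 3 carrying 4'.
Call chain: main.
First divergence: position 7; shown 'recursing at 3 carrying 8' vs intended 'recursing at 3 carrying 4'.
Intended log window:
  5: intermediate pair 58, 4
  6: recursing at 4 carrying 0
  7: recursing at 3 carrying 4
  8: recursing at 2 carrying 7
Execution walk:
  split_margin([6, 6, 1, 11, 2, 12, 9, 11]) -> 58  [called from collect_span, line 17]
  rate_window(0, 2) -> 2  [called from rate_window, line 5]
  rate_window(1, 4) -> 2  [called from rate_window, line 5]
  rate_window(2, 6) -> 2  [called from rate_window, line 5]
  rate_window(3, 8) -> 2  [called from rate_window, line 5]
  rate_window(4, 0) -> 2  [called from collect_span, line 20]
  collect_span([6, 6, 1, 11, 2, 12, 9, 11]) -> 2  [called from main, line 26]
Origin of each log line:
  1 — main, line 25
  2 — collect_span, line 16
  3 — split_margin, line 8
  4 — split_margin, line 12
  5 — collect_span, line 19
  6-9 — rate_window, line 4
  10 — main, line 27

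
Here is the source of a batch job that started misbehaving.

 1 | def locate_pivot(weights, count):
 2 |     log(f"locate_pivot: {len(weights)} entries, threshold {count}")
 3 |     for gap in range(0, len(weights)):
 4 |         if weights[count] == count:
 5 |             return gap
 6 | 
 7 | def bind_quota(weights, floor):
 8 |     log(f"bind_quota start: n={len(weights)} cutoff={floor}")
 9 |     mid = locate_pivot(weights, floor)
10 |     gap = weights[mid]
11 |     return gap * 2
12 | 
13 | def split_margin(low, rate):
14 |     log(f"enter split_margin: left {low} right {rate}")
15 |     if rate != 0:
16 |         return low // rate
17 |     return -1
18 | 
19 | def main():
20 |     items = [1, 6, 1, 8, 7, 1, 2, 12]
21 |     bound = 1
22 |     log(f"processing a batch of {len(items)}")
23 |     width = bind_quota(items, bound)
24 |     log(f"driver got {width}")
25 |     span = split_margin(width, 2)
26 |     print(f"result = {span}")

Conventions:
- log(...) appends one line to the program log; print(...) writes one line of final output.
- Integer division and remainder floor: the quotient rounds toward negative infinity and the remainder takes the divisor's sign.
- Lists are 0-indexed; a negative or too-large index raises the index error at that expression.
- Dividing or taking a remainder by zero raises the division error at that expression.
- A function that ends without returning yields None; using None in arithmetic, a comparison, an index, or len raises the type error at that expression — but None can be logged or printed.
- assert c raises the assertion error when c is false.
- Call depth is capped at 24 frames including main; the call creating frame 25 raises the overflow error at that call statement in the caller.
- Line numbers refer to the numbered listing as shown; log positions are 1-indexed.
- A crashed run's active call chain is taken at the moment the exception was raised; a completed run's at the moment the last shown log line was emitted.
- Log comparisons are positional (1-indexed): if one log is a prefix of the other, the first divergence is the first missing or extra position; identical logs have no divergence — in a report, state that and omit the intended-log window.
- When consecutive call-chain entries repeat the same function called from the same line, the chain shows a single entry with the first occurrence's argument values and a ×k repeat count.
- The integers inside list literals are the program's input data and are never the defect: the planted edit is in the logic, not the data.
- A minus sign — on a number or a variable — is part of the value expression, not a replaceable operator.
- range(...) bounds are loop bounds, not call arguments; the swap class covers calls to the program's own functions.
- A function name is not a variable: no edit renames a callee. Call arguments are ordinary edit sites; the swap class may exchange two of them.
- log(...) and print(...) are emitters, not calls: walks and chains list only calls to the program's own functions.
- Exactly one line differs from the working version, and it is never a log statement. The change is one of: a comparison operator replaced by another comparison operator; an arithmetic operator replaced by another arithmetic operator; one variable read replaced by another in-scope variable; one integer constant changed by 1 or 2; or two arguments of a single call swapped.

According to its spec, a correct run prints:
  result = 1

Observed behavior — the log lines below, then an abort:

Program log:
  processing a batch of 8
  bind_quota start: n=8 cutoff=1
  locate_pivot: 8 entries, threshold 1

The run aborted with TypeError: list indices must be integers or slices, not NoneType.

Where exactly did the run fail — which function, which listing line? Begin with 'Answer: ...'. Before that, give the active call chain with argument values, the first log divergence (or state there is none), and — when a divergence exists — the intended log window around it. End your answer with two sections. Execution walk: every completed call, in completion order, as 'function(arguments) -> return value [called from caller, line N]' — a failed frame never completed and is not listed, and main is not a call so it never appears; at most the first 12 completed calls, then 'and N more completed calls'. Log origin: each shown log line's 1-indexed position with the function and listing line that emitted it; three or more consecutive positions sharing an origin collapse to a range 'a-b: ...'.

Answer: the error was raised in bind_quota, line 10.
The tell: The log ends early — 3 lines, where the working version next logs 'driver got 2'.
Call chain: main -> bind_quota([1, 6, 1, 8, 7, 1, 2, 12], 1) (called at line 23).
First divergence: position 4 — after 3 matching lines the faulty run goes silent; intended next line 'driver got 2'.
Intended log window:
  2: bind_quota start: n=8 cutoff=1
  3: locate_pivot: 8 entries, threshold 1
  4: driver got 2
  5: enter split_margin: left 2 right 2
Execution walk:
  locate_pivot([1, 6, 1, 8, 7, 1, 2, 12], 1) -> None  [called from bind_quota, line 9]
Log line origins:
  1: logged in main at line 22
  2: logged in bind_quota at line 8
  3: logged in locate_pivot at line 2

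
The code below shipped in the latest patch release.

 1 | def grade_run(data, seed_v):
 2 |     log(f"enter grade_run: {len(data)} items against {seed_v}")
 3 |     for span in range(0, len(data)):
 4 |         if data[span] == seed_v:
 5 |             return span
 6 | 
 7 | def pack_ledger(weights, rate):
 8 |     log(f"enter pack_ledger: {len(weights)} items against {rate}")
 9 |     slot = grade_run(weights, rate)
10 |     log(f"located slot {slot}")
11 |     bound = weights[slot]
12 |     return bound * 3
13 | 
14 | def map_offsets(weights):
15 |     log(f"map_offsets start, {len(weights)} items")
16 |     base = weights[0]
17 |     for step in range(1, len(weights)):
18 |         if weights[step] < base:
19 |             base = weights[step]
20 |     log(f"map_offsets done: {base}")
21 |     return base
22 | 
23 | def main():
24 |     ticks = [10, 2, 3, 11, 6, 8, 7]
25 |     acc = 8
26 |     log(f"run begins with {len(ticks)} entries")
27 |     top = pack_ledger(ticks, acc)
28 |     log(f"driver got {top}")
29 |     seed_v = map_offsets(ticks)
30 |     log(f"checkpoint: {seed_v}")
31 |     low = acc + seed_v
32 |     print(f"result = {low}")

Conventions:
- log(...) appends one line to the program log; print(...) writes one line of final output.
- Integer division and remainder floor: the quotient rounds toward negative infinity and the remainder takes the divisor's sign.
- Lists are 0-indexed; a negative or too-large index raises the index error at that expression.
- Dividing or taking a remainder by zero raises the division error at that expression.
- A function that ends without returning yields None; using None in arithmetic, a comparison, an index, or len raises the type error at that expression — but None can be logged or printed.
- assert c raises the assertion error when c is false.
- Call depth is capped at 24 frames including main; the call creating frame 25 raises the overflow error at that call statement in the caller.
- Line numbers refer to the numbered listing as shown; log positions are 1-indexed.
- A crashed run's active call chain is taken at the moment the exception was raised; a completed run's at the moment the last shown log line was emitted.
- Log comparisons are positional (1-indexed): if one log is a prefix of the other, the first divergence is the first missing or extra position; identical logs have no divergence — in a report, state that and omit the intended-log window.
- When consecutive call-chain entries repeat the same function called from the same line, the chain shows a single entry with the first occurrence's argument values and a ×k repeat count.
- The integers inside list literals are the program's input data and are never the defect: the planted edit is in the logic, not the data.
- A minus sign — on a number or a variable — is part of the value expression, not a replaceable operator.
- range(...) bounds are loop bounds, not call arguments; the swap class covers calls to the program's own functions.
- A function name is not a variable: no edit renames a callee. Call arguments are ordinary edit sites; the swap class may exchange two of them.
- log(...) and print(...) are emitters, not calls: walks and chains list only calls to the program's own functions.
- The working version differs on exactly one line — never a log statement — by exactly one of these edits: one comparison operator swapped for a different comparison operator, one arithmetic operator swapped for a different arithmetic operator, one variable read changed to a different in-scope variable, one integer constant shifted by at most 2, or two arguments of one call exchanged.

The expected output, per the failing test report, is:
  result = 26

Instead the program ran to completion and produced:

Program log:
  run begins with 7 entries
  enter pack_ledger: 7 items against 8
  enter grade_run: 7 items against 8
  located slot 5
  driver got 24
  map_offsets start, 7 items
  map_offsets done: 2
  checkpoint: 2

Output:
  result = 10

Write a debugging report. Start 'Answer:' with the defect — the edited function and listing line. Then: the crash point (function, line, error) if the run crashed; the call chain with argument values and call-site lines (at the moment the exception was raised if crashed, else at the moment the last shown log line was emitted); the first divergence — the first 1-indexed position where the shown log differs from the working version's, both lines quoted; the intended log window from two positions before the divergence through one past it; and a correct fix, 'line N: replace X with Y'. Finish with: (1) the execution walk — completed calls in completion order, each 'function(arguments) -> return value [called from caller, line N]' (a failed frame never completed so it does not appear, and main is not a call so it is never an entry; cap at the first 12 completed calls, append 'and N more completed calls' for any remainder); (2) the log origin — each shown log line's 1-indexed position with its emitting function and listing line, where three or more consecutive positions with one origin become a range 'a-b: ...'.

Answer: the defect is in main at line 31.
Key observation: The logs agree in full; only the final output differs.
Call chain: main.
First divergence: there is none — every log position agrees.
Execution walk:
  grade_run([10, 2, 3, 11, 6, 8, 7], 8) -> 5  [called from pack_ledger, line 9]
  pack_ledger([10, 2, 3, 11, 6, 8, 7], 8) -> 24  [called from main, line 27]
  map_offsets([10, 2, 3, 11, 6, 8, 7]) -> 2  [called from main, line 29]
Log origins:
  1: logged in main at line 26
  2: logged in pack_ledger at line 8
  3: logged in grade_run at line 2
  4: logged in pack_ledger at line 10
  5: logged in main at line 28
  6: logged in map_offsets at line 15
  7: logged in map_offsets at line 20
  8: logged in main at line 30
A correct fix: line 31: replace `acc` with `top`.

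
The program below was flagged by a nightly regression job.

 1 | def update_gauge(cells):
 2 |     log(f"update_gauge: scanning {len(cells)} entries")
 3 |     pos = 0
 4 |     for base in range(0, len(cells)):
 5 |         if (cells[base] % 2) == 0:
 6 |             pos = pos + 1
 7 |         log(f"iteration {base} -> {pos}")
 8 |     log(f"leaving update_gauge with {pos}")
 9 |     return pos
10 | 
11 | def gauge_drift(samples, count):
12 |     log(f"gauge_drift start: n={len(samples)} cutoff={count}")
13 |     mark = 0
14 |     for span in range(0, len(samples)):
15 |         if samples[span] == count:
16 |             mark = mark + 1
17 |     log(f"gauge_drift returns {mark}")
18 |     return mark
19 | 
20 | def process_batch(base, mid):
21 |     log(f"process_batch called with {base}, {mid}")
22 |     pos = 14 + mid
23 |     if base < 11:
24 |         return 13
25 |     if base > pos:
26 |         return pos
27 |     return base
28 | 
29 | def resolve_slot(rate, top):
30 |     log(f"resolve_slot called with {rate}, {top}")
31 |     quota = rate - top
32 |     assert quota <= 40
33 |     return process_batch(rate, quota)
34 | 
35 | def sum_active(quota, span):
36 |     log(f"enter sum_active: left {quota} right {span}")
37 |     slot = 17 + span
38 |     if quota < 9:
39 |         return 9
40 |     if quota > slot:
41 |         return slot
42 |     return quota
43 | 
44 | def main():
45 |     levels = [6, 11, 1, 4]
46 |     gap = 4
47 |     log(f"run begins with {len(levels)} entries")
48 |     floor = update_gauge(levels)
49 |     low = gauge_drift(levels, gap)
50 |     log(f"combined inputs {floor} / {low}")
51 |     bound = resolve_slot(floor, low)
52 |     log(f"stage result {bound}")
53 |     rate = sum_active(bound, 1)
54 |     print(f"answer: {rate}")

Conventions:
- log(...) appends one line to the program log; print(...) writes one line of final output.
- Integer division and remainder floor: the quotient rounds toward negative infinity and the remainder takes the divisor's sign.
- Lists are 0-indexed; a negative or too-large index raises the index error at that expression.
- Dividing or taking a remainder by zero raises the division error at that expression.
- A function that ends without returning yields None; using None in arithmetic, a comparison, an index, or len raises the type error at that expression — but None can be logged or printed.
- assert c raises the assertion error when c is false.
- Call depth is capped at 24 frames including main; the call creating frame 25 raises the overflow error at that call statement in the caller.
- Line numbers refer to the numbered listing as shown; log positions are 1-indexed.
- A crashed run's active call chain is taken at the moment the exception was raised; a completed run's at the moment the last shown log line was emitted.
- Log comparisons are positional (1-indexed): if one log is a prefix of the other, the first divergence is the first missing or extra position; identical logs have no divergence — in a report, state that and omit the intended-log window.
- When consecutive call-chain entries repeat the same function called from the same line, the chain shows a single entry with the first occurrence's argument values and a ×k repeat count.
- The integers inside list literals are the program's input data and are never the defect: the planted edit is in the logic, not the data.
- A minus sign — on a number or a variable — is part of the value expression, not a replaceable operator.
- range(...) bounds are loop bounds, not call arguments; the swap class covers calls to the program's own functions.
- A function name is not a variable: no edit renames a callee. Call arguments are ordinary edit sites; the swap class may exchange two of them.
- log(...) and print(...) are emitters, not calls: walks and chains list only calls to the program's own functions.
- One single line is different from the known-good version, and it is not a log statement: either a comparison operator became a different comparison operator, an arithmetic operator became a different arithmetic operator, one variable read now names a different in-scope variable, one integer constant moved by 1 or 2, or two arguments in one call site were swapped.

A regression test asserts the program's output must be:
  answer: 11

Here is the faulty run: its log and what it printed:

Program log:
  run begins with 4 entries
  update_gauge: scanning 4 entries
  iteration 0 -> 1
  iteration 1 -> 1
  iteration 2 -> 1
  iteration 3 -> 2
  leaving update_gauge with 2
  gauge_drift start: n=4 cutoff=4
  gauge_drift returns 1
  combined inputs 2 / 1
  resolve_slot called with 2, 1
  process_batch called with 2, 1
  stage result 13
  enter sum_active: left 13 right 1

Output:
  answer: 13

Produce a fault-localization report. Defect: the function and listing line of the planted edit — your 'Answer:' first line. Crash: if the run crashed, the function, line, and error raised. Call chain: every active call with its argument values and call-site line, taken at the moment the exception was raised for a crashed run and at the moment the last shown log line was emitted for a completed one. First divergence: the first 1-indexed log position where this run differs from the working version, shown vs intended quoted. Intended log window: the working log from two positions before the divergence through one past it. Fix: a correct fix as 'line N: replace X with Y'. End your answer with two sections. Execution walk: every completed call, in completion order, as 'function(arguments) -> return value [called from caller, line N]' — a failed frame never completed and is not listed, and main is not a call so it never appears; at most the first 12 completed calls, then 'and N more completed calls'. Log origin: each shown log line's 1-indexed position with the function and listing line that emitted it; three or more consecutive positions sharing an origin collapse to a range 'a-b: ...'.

Answer: the defect is in process_batch at line 24.
Core observation: Log line 13 is where behavior first shows: 'stage result 13' appears instead of 'stage result 11'.
Call chain: main -> sum_active(13, 1) (called at line 53).
First divergence: position 13; shown 'stage result 13' vs intended 'stage result 11'.
Intended log window:
  11: resolve_slot called with 2, 1
  12: process_batch called with 2, 1
  13: stage result 11
  14: enter sum_active: left 11 right 1
Execution walk:
  update_gauge([6, 11, 1, 4]) -> 2  [called from main, line 48]
  gauge_drift([6, 11, 1, 4], 4) -> 1  [called from main, line 49]
  process_batch(2, 1) -> 13  [called from resolve_slot, line 33]
  resolve_slot(2, 1) -> 13  [called from main, line 51]
  sum_active(13, 1) -> 13  [called from main, line 53]
Log line origins:
  1: logged in main at line 47
  2: logged in update_gauge at line 2
  3-6: logged in update_gauge at line 7
  7: logged in update_gauge at line 8
  8: logged in gauge_drift at line 12
  9: logged in gauge_drift at line 17
  10: logged in main at line 50
  11: logged in resolve_slot at line 30
  12: logged in process_batch at line 21
  13: logged in main at line 52
  14: logged in sum_active at line 36
A correct fix: line 24: replace `13` with `11`.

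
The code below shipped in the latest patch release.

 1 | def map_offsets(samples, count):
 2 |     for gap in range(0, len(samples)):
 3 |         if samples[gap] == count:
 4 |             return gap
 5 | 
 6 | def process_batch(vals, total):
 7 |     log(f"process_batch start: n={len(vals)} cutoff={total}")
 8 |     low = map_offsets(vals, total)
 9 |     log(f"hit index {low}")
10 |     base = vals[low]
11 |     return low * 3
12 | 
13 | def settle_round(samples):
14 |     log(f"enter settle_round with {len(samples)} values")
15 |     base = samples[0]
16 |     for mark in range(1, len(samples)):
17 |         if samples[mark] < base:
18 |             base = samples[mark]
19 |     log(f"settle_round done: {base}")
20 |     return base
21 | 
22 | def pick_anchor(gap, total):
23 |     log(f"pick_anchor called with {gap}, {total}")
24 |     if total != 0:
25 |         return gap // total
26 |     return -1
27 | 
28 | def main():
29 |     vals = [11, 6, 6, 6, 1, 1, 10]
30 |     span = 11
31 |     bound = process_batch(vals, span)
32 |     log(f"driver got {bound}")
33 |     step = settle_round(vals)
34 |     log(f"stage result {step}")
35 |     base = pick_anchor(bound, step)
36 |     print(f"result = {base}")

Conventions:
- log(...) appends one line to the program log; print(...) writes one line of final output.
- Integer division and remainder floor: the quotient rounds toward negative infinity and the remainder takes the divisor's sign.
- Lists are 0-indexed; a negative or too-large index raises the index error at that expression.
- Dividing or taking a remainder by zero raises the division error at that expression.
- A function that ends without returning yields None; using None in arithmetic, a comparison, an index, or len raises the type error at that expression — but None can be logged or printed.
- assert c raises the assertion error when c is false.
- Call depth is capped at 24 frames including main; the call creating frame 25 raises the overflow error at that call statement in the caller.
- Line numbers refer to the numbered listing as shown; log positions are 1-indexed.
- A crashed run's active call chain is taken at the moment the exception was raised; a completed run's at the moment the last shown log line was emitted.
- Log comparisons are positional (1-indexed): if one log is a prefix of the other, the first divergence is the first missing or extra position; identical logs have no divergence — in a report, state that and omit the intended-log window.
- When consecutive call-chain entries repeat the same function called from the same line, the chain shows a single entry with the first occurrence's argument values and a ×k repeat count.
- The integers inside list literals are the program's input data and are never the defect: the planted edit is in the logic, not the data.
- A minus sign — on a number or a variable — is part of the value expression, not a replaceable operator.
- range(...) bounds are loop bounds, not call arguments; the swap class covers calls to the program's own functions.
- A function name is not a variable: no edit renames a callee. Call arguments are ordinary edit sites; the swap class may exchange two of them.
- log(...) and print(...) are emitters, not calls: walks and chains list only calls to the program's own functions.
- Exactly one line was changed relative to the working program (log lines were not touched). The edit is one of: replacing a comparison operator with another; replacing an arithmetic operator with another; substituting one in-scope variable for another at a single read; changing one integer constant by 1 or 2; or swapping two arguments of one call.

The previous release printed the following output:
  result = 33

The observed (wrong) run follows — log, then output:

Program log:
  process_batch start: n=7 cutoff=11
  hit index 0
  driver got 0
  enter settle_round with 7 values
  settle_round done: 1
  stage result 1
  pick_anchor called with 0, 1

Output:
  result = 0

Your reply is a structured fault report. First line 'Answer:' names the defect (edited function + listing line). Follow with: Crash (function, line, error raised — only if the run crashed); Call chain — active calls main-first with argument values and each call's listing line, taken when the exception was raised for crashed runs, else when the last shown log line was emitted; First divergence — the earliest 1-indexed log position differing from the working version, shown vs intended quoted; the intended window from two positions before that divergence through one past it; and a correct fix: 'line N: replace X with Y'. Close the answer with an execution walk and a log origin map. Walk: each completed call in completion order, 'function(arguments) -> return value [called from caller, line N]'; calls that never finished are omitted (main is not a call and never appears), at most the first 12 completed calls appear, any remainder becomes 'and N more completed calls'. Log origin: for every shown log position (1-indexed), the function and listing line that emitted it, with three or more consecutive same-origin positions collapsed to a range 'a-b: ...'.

Answer: the defect is in process_batch at line 11.
Core observation: Everything matches until log position 3, which reads 'driver got 0' in place of 'driver got 33'.
Call chain: main -> pick_anchor(0, 1) (called at line 35).
First divergence: position 3; shown 'driver got 0' vs intended 'driver got 33'.
Intended log window:
  1: process_batch start: n=7 cutoff=11
  2: hit index 0
  3: driver got 33
  4: enter settle_round with 7 values
Execution walk:
  map_offsets([11, 6, 6, 6, 1, 1, 10], 11) -> 0  [called from process_batch, line 8]
  process_batch([11, 6, 6, 6, 1, 1, 10], 11) -> 0  [called from main, line 31]
  settle_round([11, 6, 6, 6, 1, 1, 10]) -> 1  [called from main, line 33]
  pick_anchor(0, 1) -> 0  [called from main, line 35]
Log line origins:
  1: emitted by process_batch (line 7)
  2: emitted by process_batch (line 9)
  3: emitted by main (line 32)
  4: emitted by settle_round (line 14)
  5: emitted by settle_round (line 19)
  6: emitted by main (line 34)
  7: emitted by pick_anchor (line 23)
A correct fix: line 11: replace `low` with `base`.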